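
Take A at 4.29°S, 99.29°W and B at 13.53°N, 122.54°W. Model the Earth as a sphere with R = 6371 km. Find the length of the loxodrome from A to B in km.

Δψ = ln[tan(π/4+φ₂/2)/tan(π/4+φ₁/2)] = +0.3133;  Δφ = +0.3110 rad,  Δλ = -0.4058 rad
q = Δφ/Δψ = 0.9927
d = R·√(Δφ² + q²Δλ²) = 6371·0.50891 = 3242 km

3242 km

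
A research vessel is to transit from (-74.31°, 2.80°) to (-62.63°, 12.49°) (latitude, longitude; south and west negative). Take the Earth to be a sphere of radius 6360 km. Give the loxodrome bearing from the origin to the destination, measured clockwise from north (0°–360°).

Δψ = ln[tan(π/4+φ₂/2)/tan(π/4+φ₁/2)] = +0.5694
Δλ = +0.1691 rad (taken the short way round)
course = atan2(Δλ, Δψ) = 16.54°

16.5°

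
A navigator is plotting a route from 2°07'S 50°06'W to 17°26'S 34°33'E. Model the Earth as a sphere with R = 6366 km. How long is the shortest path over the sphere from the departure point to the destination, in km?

Haversine: a = sin²(Δφ/2)+cos φ₁ cos φ₂ sin²(Δλ/2) = 0.45002;  σ = 2·atan2(√a,√(1−a))
σ = 84.263° → d = Rσ = 6366·1.47067 = 9362 km

9362 km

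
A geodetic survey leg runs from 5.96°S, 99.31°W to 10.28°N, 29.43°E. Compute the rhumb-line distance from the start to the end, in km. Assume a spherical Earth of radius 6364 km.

Δψ = ln[tan(π/4+φ₂/2)/tan(π/4+φ₁/2)] = +0.2846;  Δφ = +0.2834 rad,  Δλ = +2.2469 rad
q = Δφ/Δψ = 0.9959
d = R·√(Δφ² + q²Δλ²) = 6364·2.25567 = 14355 km

14355 km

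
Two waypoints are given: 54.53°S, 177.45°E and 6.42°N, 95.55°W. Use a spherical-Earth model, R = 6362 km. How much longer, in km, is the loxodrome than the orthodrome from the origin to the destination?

Great circle: cos σ = sin φ₁ sin φ₂ + cos φ₁ cos φ₂ cos Δλ,  σ = 1.6317 rad → d_gc = 10381.0 km
Rhumb line: Δψ = +1.2523, q = Δφ/Δψ = 0.8495, d_rh = R√(Δφ²+q²Δλ²) = 10636.8 km
Excess = 10636.8 − 10381.0 = 255.8 ≈ 256 km

256 km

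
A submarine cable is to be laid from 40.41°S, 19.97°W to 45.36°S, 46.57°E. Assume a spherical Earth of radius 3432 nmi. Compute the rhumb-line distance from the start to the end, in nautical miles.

Rhumb course C = atan2(Δλ, Δψ) with Δψ = ln[tan(π/4+φ₂/2)/tan(π/4+φ₁/2)] = -0.1180, Δλ = +1.1613 → C = 95.80°
d = R·|Δφ| / |cos C| = 3432·0.08639 / 0.10109 = 2933 nmi

2933 nmi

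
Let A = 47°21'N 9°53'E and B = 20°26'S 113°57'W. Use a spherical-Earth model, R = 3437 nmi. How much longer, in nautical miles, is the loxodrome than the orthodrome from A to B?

211 nmi

Great circle: cos σ = sin φ₁ sin φ₂ + cos φ₁ cos φ₂ cos Δλ,  σ = 2.2272 rad → d_gc = 7654.9 nmi
Rhumb line: Δψ = -1.3051, q = Δφ/Δψ = 0.9065, d_rh = R√(Δφ²+q²Δλ²) = 7866.3 nmi
Excess = 7866.3 − 7654.9 = 211.4 ≈ 211 nmi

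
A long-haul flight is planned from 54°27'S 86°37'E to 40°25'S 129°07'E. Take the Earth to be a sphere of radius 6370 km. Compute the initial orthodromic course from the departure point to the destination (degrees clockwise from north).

81.2°

θ = atan2( sin Δλ·cos φ₂ ,  cos φ₁ sin φ₂ − sin φ₁ cos φ₂ cos Δλ )
  = atan2(+0.5144, +0.0797) = 81.19°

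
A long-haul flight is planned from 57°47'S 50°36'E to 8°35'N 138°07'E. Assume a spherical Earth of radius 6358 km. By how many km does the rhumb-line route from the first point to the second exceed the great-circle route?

Great circle: cos σ = sin φ₁ sin φ₂ + cos φ₁ cos φ₂ cos Δλ,  σ = 1.6744 rad → d_gc = 10645.9 km
Rhumb line: Δψ = +1.3924, q = Δφ/Δψ = 0.8319, d_rh = R√(Δφ²+q²Δλ²) = 10931.8 km
Excess = 10931.8 − 10645.9 = 285.9 ≈ 286 km

286 km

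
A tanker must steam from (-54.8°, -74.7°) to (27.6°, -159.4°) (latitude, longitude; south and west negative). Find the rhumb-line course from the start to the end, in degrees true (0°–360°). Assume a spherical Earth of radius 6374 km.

318.1°

Δψ = ln[tan(π/4+φ₂/2)/tan(π/4+φ₁/2)] = +1.6497
Δλ = -1.4783 rad (taken the short way round)
course = atan2(Δλ, Δψ) = 318.14°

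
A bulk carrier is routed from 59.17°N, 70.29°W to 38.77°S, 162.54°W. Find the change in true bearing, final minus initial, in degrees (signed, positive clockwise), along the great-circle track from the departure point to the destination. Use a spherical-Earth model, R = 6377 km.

At departure: θ₁ = atan2(sin Δλ cos φ₂, cos φ₁ sin φ₂ − sin φ₁ cos φ₂ cos Δλ) = 249.28°
At arrival: θ₂ = atan2(sin Δλ cos φ₁, −cos φ₂ sin φ₁ + sin φ₂ cos φ₁ cos Δλ) = 217.94°
Δθ = θ₂ − θ₁ = -31.3°

-31.3°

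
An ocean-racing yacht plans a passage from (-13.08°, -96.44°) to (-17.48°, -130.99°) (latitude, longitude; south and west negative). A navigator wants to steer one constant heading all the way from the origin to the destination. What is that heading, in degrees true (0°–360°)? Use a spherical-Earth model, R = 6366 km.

Meridional parts: M(φ₁)=-0.2303, M(φ₂)=-0.3099 → ΔM = -0.0796;  Δλ = -0.6030 rad
tan C = Δλ / ΔM = +7.5726 → C = 262.48°

262.5°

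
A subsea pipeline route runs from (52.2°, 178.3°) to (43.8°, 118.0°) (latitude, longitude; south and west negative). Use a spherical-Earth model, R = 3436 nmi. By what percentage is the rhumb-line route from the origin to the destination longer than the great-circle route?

Great circle: σ = 0.6981 rad → d_gc = Rσ = 2398.6 nmi
Rhumb: Δφ = -0.1466, Δλ = -1.0524, Δψ = -0.2198, q = Δφ/Δψ = 0.6670 → d_rh = R√(Δφ²+q²Δλ²) = 2464.2 nmi
Excess = (2464.2 − 2398.6) / 2398.6 = 65.6 / 2398.6 = 2.73% ≈ 2.7%

2.7%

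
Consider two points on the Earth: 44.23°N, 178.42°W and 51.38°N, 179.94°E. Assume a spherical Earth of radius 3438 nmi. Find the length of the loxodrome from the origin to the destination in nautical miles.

Δψ = ln[tan(π/4+φ₂/2)/tan(π/4+φ₁/2)] = +0.1862;  Δφ = +0.1248 rad,  Δλ = -0.0286 rad
q = Δφ/Δψ = 0.6702
d = R·√(Δφ² + q²Δλ²) = 3438·0.12626 = 434 nmi

434 nmi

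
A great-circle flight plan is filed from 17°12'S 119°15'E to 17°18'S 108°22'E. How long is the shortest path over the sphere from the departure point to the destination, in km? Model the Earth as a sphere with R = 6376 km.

1157 km

Haversine: a = sin²(Δφ/2)+cos φ₁ cos φ₂ sin²(Δλ/2) = 0.00820;  σ = 2·atan2(√a,√(1−a))
σ = 10.393° → d = Rσ = 6376·0.18139 = 1157 km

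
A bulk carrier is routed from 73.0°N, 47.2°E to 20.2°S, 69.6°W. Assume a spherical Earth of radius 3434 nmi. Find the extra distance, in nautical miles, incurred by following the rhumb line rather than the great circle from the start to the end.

Great circle: cos σ = sin φ₁ sin φ₂ + cos φ₁ cos φ₂ cos Δλ,  σ = 2.0420 rad → d_gc = 7012.1 nmi
Rhumb line: Δψ = -2.2609, q = Δφ/Δψ = 0.7195, d_rh = R√(Δφ²+q²Δλ²) = 7521.3 nmi
Excess = 7521.3 − 7012.1 = 509.2 ≈ 509 nmi

509 nmi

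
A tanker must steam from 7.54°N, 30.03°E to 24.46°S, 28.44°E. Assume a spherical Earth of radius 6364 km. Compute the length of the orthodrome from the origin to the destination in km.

cos σ = sin φ₁ sin φ₂ + cos φ₁ cos φ₂ cos Δλ
      = sin(7.54°)sin(-24.46°) + cos(7.54°)cos(-24.46°)cos(-1.59°) = 0.8477
σ = 32.038° → d = Rσ = 6364·0.55916 = 3558 km

3558 km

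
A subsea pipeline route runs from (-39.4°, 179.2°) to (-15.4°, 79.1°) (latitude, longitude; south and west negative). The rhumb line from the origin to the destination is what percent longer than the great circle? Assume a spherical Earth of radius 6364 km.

Great circle: σ = 1.5329 rad → d_gc = Rσ = 9755.2 km
Rhumb: Δφ = +0.4189, Δλ = -1.7471, Δψ = +0.4772, q = Δφ/Δψ = 0.8777 → d_rh = R√(Δφ²+q²Δλ²) = 10116.6 km
Excess = (10116.6 − 9755.2) / 9755.2 = 361.4 / 9755.2 = 3.70% ≈ 3.7%

3.7%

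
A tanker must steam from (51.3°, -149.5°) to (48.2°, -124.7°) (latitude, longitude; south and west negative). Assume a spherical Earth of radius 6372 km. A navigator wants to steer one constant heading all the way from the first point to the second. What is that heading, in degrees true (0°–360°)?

Meridional parts: M(φ₁)=+1.0465, M(φ₂)=+0.9627 → ΔM = -0.0838;  Δλ = +0.4328 rad
tan C = Δλ / ΔM = -5.1666 → C = 100.95°

101.0°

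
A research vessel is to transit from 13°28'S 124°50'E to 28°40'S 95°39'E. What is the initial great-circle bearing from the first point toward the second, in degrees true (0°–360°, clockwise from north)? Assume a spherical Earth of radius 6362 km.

N = sin Δλ·cos φ₂ = -0.4278;  D = cos φ₁ sin φ₂ − sin φ₁ cos φ₂ cos Δλ = -0.2881
initial course = atan2(N, D) = 236.04°

236.0°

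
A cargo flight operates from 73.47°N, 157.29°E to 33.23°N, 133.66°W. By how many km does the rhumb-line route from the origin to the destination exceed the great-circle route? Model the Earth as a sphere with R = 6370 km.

Great circle: cos σ = sin φ₁ sin φ₂ + cos φ₁ cos φ₂ cos Δλ,  σ = 0.9142 rad → d_gc = 5823.3 km
Rhumb line: Δψ = -1.3137, q = Δφ/Δψ = 0.5346, d_rh = R√(Δφ²+q²Δλ²) = 6071.1 km
Excess = 6071.1 − 5823.3 = 247.8 ≈ 248 km

248 km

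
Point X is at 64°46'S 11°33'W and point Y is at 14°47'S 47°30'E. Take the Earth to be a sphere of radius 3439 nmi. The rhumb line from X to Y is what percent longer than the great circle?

2.1%

Great circle: σ = 1.1121 rad → d_gc = Rσ = 3824.4 nmi
Rhumb: Δφ = +0.8724, Δλ = +1.0306, Δψ = +1.2359, q = Δφ/Δψ = 0.7058 → d_rh = R√(Δφ²+q²Δλ²) = 3906.3 nmi
Excess = (3906.3 − 3824.4) / 3824.4 = 81.9 / 3824.4 = 2.14% ≈ 2.1%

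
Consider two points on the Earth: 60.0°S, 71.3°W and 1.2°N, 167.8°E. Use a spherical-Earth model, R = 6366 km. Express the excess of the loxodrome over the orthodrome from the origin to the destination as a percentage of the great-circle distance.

Great circle: σ = 1.8492 rad → d_gc = Rσ = 11772.2 km
Rhumb: Δφ = +1.0681, Δλ = -2.1101, Δψ = +1.3379, q = Δφ/Δψ = 0.7984 → d_rh = R√(Δφ²+q²Δλ²) = 12698.4 km
Excess = (12698.4 − 11772.2) / 11772.2 = 926.2 / 11772.2 = 7.87% ≈ 7.9%

7.9%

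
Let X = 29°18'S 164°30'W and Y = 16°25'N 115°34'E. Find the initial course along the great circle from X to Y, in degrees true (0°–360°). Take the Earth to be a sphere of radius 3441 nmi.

289.2°

θ = atan2( sin Δλ·cos φ₂ ,  cos φ₁ sin φ₂ − sin φ₁ cos φ₂ cos Δλ )
  = atan2(-0.9445, +0.3285) = 289.18°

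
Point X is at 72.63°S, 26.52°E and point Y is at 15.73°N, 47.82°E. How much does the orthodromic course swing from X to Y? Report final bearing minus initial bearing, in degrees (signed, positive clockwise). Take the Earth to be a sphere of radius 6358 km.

Initial bearing θ₁ = atan2(sin Δλ cos φ₂, cos φ₁ sin φ₂ − sin φ₁ cos φ₂ cos Δλ) = 20.47°
Final bearing θ₂ = (initial bearing from the destination back to the start) + 180° = 6.23°
Δθ = θ₂ − θ₁ = -14.2°

-14.2°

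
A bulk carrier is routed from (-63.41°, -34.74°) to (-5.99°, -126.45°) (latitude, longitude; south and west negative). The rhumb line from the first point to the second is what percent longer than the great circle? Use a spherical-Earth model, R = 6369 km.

4.8%

Great circle: σ = 1.4907 rad → d_gc = Rσ = 9494.1 km
Rhumb: Δφ = +1.0022, Δλ = -1.6006, Δψ = +1.3379, q = Δφ/Δψ = 0.7490 → d_rh = R√(Δφ²+q²Δλ²) = 9952.4 km
Excess = (9952.4 − 9494.1) / 9494.1 = 458.3 / 9494.1 = 4.83% ≈ 4.8%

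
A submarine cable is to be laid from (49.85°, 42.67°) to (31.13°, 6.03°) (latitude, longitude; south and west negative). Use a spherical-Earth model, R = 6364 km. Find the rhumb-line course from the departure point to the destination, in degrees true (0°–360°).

235.8°

Meridional parts: M(φ₁)=+1.0066, M(φ₂)=+0.5722 → ΔM = -0.4344;  Δλ = -0.6395 rad
tan C = Δλ / ΔM = +1.4721 → C = 235.81°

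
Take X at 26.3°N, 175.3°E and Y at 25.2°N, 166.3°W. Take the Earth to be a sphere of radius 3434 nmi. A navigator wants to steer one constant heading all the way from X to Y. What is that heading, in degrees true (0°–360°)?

Δψ = ln[tan(π/4+φ₂/2)/tan(π/4+φ₁/2)] = -0.0213
Δλ = +0.3211 rad (taken the short way round)
course = atan2(Δλ, Δψ) = 93.80°

93.8°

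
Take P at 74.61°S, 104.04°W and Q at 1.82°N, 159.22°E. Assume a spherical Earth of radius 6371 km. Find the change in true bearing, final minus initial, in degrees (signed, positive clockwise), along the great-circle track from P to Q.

+80.7°

At departure: θ₁ = atan2(sin Δλ cos φ₂, cos φ₁ sin φ₂ − sin φ₁ cos φ₂ cos Δλ) = 263.98°
At arrival: θ₂ = atan2(sin Δλ cos φ₁, −cos φ₂ sin φ₁ + sin φ₂ cos φ₁ cos Δλ) = 344.69°
Δθ = θ₂ − θ₁ = +80.7°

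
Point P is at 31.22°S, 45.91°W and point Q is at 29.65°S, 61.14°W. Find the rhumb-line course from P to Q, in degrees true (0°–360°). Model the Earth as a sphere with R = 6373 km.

Δψ = ln[tan(π/4+φ₂/2)/tan(π/4+φ₁/2)] = +0.0318
Δλ = -0.2658 rad (taken the short way round)
course = atan2(Δλ, Δψ) = 276.82°

276.8°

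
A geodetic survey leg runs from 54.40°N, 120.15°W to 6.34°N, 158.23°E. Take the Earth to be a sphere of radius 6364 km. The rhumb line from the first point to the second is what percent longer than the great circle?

Great circle: σ = 1.3958 rad → d_gc = Rσ = 8882.9 km
Rhumb: Δφ = -0.8388, Δλ = -1.4245, Δψ = -1.0252, q = Δφ/Δψ = 0.8182 → d_rh = R√(Δφ²+q²Δλ²) = 9138.5 km
Excess = (9138.5 − 8882.9) / 8882.9 = 255.6 / 8882.9 = 2.88% ≈ 2.9%

2.9%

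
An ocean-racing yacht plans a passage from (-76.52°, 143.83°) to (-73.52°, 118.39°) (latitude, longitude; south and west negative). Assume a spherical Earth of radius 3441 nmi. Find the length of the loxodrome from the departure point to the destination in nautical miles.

Δψ = ln[tan(π/4+φ₂/2)/tan(π/4+φ₁/2)] = +0.2032;  Δφ = +0.0524 rad,  Δλ = -0.4440 rad
q = Δφ/Δψ = 0.2576
d = R·√(Δφ² + q²Δλ²) = 3441·0.12580 = 433 nmi

433 nmi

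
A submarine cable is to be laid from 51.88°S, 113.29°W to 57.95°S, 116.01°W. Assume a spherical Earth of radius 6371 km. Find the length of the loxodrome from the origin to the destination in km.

697 km

Δψ = ln[tan(π/4+φ₂/2)/tan(π/4+φ₁/2)] = -0.1848;  Δφ = -0.1059 rad,  Δλ = -0.0475 rad
q = Δφ/Δψ = 0.5734
d = R·√(Δφ² + q²Δλ²) = 6371·0.10938 = 697 km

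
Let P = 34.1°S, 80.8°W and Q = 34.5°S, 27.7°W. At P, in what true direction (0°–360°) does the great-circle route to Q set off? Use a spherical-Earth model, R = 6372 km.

N = sin Δλ·cos φ₂ = +0.6590;  D = cos φ₁ sin φ₂ − sin φ₁ cos φ₂ cos Δλ = -0.1916
initial course = atan2(N, D) = 106.21°

106.2°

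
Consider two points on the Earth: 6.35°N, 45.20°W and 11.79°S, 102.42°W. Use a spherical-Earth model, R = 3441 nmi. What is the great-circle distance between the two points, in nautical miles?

cos σ = sin φ₁ sin φ₂ + cos φ₁ cos φ₂ cos Δλ
      = sin(6.35°)sin(-11.79°) + cos(6.35°)cos(-11.79°)cos(-57.22°) = 0.5041
σ = 59.726° → d = Rσ = 3441·1.04241 = 3587 nmi

3587 nmi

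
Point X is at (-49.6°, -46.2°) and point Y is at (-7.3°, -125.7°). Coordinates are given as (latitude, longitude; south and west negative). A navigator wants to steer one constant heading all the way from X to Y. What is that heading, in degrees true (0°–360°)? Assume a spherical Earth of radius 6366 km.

Meridional parts: M(φ₁)=-0.9999, M(φ₂)=-0.1278 → ΔM = +0.8721;  Δλ = -1.3875 rad
tan C = Δλ / ΔM = -1.5910 → C = 302.15°

302.2°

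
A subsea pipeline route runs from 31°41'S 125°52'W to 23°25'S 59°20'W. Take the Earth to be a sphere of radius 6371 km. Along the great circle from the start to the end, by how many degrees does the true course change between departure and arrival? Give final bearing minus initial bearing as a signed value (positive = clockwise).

-33.8°

At departure: θ₁ = atan2(sin Δλ cos φ₂, cos φ₁ sin φ₂ − sin φ₁ cos φ₂ cos Δλ) = 99.86°
At arrival: θ₂ = atan2(sin Δλ cos φ₁, −cos φ₂ sin φ₁ + sin φ₂ cos φ₁ cos Δλ) = 66.01°
Δθ = θ₂ − θ₁ = -33.8°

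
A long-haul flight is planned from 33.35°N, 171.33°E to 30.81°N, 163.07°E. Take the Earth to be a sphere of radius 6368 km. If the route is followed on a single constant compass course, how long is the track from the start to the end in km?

827 km

Δψ = ln[tan(π/4+φ₂/2)/tan(π/4+φ₁/2)] = -0.0523;  Δφ = -0.0443 rad,  Δλ = -0.1442 rad
q = Δφ/Δψ = 0.8472
d = R·√(Δφ² + q²Δλ²) = 6368·0.12993 = 827 km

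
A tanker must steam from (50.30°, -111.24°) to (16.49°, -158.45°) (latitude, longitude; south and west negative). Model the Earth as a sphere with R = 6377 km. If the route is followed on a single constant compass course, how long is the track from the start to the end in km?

Rhumb course C = atan2(Δλ, Δψ) with Δψ = ln[tan(π/4+φ₂/2)/tan(π/4+φ₁/2)] = -0.7270, Δλ = -0.8240 → C = 228.58°
d = R·|Δφ| / |cos C| = 6377·0.59010 / 0.66160 = 5688 km

5688 km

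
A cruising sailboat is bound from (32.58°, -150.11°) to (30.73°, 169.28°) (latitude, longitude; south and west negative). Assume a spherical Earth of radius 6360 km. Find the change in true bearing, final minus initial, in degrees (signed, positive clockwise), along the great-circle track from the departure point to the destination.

Initial bearing θ₁ = atan2(sin Δλ cos φ₂, cos φ₁ sin φ₂ − sin φ₁ cos φ₂ cos Δλ) = 278.06°
Final bearing θ₂ = (initial bearing from the destination back to the start) + 180° = 256.08°
Δθ = θ₂ − θ₁ = -22.0°

-22.0°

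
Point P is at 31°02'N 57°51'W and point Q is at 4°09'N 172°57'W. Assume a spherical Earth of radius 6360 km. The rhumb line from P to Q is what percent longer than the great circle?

2.6%

Great circle: σ = 1.9020 rad → d_gc = Rσ = 12097.0 km
Rhumb: Δφ = -0.4692, Δλ = -2.0089, Δψ = -0.4977, q = Δφ/Δψ = 0.9427 → d_rh = R√(Δφ²+q²Δλ²) = 12407.9 km
Excess = (12407.9 − 12097.0) / 12097.0 = 310.9 / 12097.0 = 2.57% ≈ 2.6%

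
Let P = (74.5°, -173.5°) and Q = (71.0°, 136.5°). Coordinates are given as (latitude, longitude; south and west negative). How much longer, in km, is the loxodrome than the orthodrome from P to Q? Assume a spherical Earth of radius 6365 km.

Great circle: cos σ = sin φ₁ sin φ₂ + cos φ₁ cos φ₂ cos Δλ,  σ = 0.2574 rad → d_gc = 1638.3 km
Rhumb line: Δψ = -0.2067, q = Δφ/Δψ = 0.2955, d_rh = R√(Δφ²+q²Δλ²) = 1687.0 km
Excess = 1687.0 − 1638.3 = 48.7 ≈ 49 km

49 km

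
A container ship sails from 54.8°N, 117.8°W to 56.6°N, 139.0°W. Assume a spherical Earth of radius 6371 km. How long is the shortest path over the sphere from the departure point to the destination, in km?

1338 km

Haversine: a = sin²(Δφ/2)+cos φ₁ cos φ₂ sin²(Δλ/2) = 0.01098;  σ = 2·atan2(√a,√(1−a))
σ = 12.032° → d = Rσ = 6371·0.21000 = 1338 km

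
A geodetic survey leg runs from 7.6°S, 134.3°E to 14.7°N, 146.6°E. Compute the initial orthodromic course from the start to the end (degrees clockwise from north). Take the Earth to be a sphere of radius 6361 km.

28.7°

θ = atan2( sin Δλ·cos φ₂ ,  cos φ₁ sin φ₂ − sin φ₁ cos φ₂ cos Δλ )
  = atan2(+0.2061, +0.3765) = 28.69°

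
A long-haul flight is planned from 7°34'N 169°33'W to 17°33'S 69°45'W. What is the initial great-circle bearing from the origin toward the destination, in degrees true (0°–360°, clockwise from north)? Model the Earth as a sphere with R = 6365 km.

106.5°

θ = atan2( sin Δλ·cos φ₂ ,  cos φ₁ sin φ₂ − sin φ₁ cos φ₂ cos Δλ )
  = atan2(+0.9395, -0.2775) = 106.46°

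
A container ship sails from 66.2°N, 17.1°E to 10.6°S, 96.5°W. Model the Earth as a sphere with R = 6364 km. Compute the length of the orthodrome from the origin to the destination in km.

12117 km

cos σ = sin φ₁ sin φ₂ + cos φ₁ cos φ₂ cos Δλ
      = sin(66.20°)sin(-10.60°) + cos(66.20°)cos(-10.60°)cos(-113.60°) = -0.3271
σ = 109.093° → d = Rσ = 6364·1.90404 = 12117 km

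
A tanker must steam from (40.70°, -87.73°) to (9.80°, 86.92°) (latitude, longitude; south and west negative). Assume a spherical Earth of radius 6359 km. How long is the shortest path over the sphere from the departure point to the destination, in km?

Haversine: a = sin²(Δφ/2)+cos φ₁ cos φ₂ sin²(Δλ/2) = 0.81641;  σ = 2·atan2(√a,√(1−a))
σ = 129.259° → d = Rσ = 6359·2.25599 = 14346 km

14346 km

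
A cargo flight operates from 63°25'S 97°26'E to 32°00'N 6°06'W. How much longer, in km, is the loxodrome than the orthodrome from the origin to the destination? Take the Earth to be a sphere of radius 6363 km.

380 km

Great circle: cos σ = sin φ₁ sin φ₂ + cos φ₁ cos φ₂ cos Δλ,  σ = 2.1685 rad → d_gc = 13797.86 km
Rhumb line: Δψ = +2.0330, q = Δφ/Δψ = 0.8192, d_rh = R√(Δφ²+q²Δλ²) = 14177.42 km
Excess = 14177.42 − 13797.86 = 379.56 ≈ 380 km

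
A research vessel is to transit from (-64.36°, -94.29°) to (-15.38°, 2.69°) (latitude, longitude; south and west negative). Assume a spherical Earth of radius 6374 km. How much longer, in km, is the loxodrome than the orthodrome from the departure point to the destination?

Great circle: cos σ = sin φ₁ sin φ₂ + cos φ₁ cos φ₂ cos Δλ,  σ = 1.3813 rad → d_gc = 8804.16 km
Rhumb line: Δψ = +1.2086, q = Δφ/Δψ = 0.7073, d_rh = R√(Δφ²+q²Δλ²) = 9376.65 km
Excess = 9376.65 − 8804.16 = 572.49 ≈ 572 km

572 km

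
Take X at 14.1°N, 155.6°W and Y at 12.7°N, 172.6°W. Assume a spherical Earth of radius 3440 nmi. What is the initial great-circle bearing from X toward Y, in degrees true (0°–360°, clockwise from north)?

θ = atan2( sin Δλ·cos φ₂ ,  cos φ₁ sin φ₂ − sin φ₁ cos φ₂ cos Δλ )
  = atan2(-0.2852, -0.0140) = 267.18°

267.2°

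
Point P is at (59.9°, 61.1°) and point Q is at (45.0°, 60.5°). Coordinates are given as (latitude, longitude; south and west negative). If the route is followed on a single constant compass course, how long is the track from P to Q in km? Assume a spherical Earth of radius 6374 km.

Δψ = ln[tan(π/4+φ₂/2)/tan(π/4+φ₁/2)] = -0.4321;  Δφ = -0.2601 rad,  Δλ = -0.0105 rad
q = Δφ/Δψ = 0.6018
d = R·√(Δφ² + q²Δλ²) = 6374·0.26013 = 1658 km

1658 km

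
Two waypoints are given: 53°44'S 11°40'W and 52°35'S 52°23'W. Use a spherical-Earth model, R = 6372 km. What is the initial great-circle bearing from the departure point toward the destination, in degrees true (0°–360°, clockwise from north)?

N = sin Δλ·cos φ₂ = -0.3964;  D = cos φ₁ sin φ₂ − sin φ₁ cos φ₂ cos Δλ = -0.0985
initial course = atan2(N, D) = 256.04°

256.0°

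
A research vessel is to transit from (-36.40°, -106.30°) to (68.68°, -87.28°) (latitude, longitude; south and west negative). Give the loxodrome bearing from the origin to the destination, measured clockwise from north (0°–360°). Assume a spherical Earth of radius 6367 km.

8.0°

Meridional parts: M(φ₁)=-0.6829, M(φ₂)=+1.6701 → ΔM = +2.3530;  Δλ = +0.3320 rad
tan C = Δλ / ΔM = +0.1411 → C = 8.03°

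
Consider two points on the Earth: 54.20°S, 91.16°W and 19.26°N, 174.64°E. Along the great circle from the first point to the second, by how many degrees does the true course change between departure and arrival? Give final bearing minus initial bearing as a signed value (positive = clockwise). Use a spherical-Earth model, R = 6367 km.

+43.9°

Initial bearing θ₁ = atan2(sin Δλ cos φ₂, cos φ₁ sin φ₂ − sin φ₁ cos φ₂ cos Δλ) = 278.27°
Final bearing θ₂ = (initial bearing from the destination back to the start) + 180° = 322.18°
Δθ = θ₂ − θ₁ = +43.9°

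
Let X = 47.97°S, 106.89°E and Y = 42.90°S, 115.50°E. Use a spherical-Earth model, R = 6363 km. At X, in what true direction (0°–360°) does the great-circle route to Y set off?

53.1°

θ = atan2( sin Δλ·cos φ₂ ,  cos φ₁ sin φ₂ − sin φ₁ cos φ₂ cos Δλ )
  = atan2(+0.1097, +0.0822) = 53.13°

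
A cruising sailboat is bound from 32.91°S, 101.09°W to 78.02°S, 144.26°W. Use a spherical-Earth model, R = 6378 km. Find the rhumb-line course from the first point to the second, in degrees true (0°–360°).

Δψ = ln[tan(π/4+φ₂/2)/tan(π/4+φ₁/2)] = -1.6456
Δλ = -0.7535 rad (taken the short way round)
course = atan2(Δλ, Δψ) = 204.60°

204.6°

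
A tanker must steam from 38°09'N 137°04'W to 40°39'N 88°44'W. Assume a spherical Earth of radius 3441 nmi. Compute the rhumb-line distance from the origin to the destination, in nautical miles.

2248 nmi

Rhumb course C = atan2(Δλ, Δψ) with Δψ = ln[tan(π/4+φ₂/2)/tan(π/4+φ₁/2)] = +0.0565, Δλ = +0.8436 → C = 86.17°
d = R·|Δφ| / |cos C| = 3441·0.04363 / 0.06680 = 2248 nmi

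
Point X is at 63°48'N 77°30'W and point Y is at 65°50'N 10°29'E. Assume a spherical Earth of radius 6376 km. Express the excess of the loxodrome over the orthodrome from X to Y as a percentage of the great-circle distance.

8.9%

Great circle: σ = 0.6006 rad → d_gc = Rσ = 3829.6 km
Rhumb: Δφ = +0.0355, Δλ = +1.5356, Δψ = +0.0834, q = Δφ/Δψ = 0.4253 → d_rh = R√(Δφ²+q²Δλ²) = 4170.2 km
Excess = (4170.2 − 3829.6) / 3829.6 = 340.6 / 3829.6 = 8.89% ≈ 8.9%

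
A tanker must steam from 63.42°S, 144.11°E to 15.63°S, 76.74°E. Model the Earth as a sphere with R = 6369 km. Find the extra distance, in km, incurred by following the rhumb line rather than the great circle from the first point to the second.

Great circle: cos σ = sin φ₁ sin φ₂ + cos φ₁ cos φ₂ cos Δλ,  σ = 1.1519 rad → d_gc = 7336.5 km
Rhumb line: Δψ = +1.1668, q = Δφ/Δψ = 0.7148, d_rh = R√(Δφ²+q²Δλ²) = 7541.9 km
Excess = 7541.9 − 7336.5 = 205.4 ≈ 205 km

205 km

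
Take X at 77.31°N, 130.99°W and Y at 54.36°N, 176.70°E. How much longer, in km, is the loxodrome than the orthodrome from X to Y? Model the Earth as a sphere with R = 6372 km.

95 km

Great circle: cos σ = sin φ₁ sin φ₂ + cos φ₁ cos φ₂ cos Δλ,  σ = 0.5134 rad → d_gc = 3271.1 km
Rhumb line: Δψ = -1.0615, q = Δφ/Δψ = 0.3773, d_rh = R√(Δφ²+q²Δλ²) = 3366.4 km
Excess = 3366.4 − 3271.1 = 95.3 ≈ 95 km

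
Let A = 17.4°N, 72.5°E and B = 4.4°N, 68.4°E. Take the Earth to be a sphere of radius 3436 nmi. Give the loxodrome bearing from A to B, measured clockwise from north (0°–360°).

197.2°

Δψ = ln[tan(π/4+φ₂/2)/tan(π/4+φ₁/2)] = -0.2316
Δλ = -0.0716 rad (taken the short way round)
course = atan2(Δλ, Δψ) = 197.17°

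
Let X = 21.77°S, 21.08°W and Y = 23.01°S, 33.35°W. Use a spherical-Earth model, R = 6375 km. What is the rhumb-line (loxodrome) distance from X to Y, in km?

Rhumb course C = atan2(Δλ, Δψ) with Δψ = ln[tan(π/4+φ₂/2)/tan(π/4+φ₁/2)] = -0.0234, Δλ = -0.2142 → C = 263.76°
d = R·|Δφ| / |cos C| = 6375·0.02164 / 0.10866 = 1270 km

1270 km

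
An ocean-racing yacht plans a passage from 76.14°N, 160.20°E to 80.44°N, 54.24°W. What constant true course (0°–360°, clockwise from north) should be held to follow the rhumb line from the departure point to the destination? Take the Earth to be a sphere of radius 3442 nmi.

81.6°

Meridional parts: M(φ₁)=+2.1075, M(φ₂)=+2.4815 → ΔM = +0.3740;  Δλ = +2.5405 rad
tan C = Δλ / ΔM = +6.7930 → C = 81.63°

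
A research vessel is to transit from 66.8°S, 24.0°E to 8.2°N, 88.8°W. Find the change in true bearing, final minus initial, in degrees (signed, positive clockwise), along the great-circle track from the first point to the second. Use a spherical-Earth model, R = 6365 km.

Initial bearing θ₁ = atan2(sin Δλ cos φ₂, cos φ₁ sin φ₂ − sin φ₁ cos φ₂ cos Δλ) = 252.01°
Final bearing θ₂ = (initial bearing from the destination back to the start) + 180° = 337.76°
Δθ = θ₂ − θ₁ = +85.7°

+85.7°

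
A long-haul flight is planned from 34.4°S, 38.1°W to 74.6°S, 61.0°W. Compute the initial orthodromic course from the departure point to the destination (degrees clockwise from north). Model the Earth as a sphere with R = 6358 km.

188.9°

N = sin Δλ·cos φ₂ = -0.1033;  D = cos φ₁ sin φ₂ − sin φ₁ cos φ₂ cos Δλ = -0.6573
initial course = atan2(N, D) = 188.93°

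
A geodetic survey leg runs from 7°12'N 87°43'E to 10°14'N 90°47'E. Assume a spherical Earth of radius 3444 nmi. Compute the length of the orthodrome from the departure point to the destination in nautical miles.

Haversine: a = sin²(Δφ/2)+cos φ₁ cos φ₂ sin²(Δλ/2) = 0.00140;  σ = 2·atan2(√a,√(1−a))
σ = 4.288° → d = Rσ = 3444·0.07484 = 258 nmi

258 nmi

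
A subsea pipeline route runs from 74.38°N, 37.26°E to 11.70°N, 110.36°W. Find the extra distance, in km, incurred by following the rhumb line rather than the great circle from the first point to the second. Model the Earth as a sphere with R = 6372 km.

Great circle: cos σ = sin φ₁ sin φ₂ + cos φ₁ cos φ₂ cos Δλ,  σ = 1.5982 rad → d_gc = 10183.5 km
Rhumb line: Δψ = -1.7810, q = Δφ/Δψ = 0.6143, d_rh = R√(Δφ²+q²Δλ²) = 12259.2 km
Excess = 12259.2 − 10183.5 = 2075.7 ≈ 2076 km

2076 km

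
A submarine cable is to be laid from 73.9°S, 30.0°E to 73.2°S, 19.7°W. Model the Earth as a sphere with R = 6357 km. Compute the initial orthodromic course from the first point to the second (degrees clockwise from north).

θ = atan2( sin Δλ·cos φ₂ ,  cos φ₁ sin φ₂ − sin φ₁ cos φ₂ cos Δλ )
  = atan2(-0.2204, -0.0859) = 248.72°

248.7°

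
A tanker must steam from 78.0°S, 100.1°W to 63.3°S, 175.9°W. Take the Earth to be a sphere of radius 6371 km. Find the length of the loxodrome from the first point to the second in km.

3118 km

Δψ = ln[tan(π/4+φ₂/2)/tan(π/4+φ₁/2)] = +0.8144;  Δφ = +0.2566 rad,  Δλ = -1.3230 rad
q = Δφ/Δψ = 0.3150
d = R·√(Δφ² + q²Δλ²) = 6371·0.48941 = 3118 km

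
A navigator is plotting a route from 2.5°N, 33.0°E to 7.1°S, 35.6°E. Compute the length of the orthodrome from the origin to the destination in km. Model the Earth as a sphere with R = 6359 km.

cos σ = sin φ₁ sin φ₂ + cos φ₁ cos φ₂ cos Δλ
      = sin(2.50°)sin(-7.10°) + cos(2.50°)cos(-7.10°)cos(2.60°) = 0.9850
σ = 9.945° → d = Rσ = 6359·0.17356 = 1104 km

1104 km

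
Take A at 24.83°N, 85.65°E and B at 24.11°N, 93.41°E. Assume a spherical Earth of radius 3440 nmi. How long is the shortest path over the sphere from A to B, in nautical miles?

cos σ = sin φ₁ sin φ₂ + cos φ₁ cos φ₂ cos Δλ
      = sin(24.83°)sin(24.11°) + cos(24.83°)cos(24.11°)cos(7.76°) = 0.9923
σ = 7.099° → d = Rσ = 3440·0.12389 = 426 nmi

426 nmi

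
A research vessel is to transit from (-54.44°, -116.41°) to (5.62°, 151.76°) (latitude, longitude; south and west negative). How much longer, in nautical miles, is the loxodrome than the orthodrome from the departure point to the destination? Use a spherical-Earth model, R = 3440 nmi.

Great circle: cos σ = sin φ₁ sin φ₂ + cos φ₁ cos φ₂ cos Δλ,  σ = 1.6691 rad → d_gc = 5741.72 nmi
Rhumb line: Δψ = +1.2356, q = Δφ/Δψ = 0.8484, d_rh = R√(Δφ²+q²Δλ²) = 5906.15 nmi
Excess = 5906.15 − 5741.72 = 164.43 ≈ 164 nmi

164 nmi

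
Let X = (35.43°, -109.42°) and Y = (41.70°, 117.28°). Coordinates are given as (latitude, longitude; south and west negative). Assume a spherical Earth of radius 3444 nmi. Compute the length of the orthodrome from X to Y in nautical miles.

cos σ = sin φ₁ sin φ₂ + cos φ₁ cos φ₂ cos Δλ
      = sin(35.43°)sin(41.70°) + cos(35.43°)cos(41.70°)cos(-133.30°) = -0.0316
σ = 91.811° → d = Rσ = 3444·1.60240 = 5519 nmi

5519 nmi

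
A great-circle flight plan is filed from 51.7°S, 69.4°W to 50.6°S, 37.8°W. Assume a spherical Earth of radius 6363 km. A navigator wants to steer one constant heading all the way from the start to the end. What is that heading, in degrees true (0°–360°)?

Meridional parts: M(φ₁)=-1.0577, M(φ₂)=-1.0271 → ΔM = +0.0306;  Δλ = +0.5515 rad
tan C = Δλ / ΔM = +18.0190 → C = 86.82°

86.8°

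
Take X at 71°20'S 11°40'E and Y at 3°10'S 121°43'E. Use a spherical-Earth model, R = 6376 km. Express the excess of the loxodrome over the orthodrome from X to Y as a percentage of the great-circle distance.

8.5%

Great circle: σ = 1.6281 rad → d_gc = Rσ = 10380.5 km
Rhumb: Δφ = +1.1897, Δλ = +1.9207, Δψ = +1.7504, q = Δφ/Δψ = 0.6797 → d_rh = R√(Δφ²+q²Δλ²) = 11261.8 km
Excess = (11261.8 − 10380.5) / 10380.5 = 881.3 / 10380.5 = 8.49% ≈ 8.5%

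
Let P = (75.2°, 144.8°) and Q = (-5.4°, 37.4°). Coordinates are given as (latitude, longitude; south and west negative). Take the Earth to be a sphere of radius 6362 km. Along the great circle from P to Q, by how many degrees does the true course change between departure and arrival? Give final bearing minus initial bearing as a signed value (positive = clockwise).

-91.2°

At departure: θ₁ = atan2(sin Δλ cos φ₂, cos φ₁ sin φ₂ − sin φ₁ cos φ₂ cos Δλ) = 285.52°
At arrival: θ₂ = atan2(sin Δλ cos φ₁, −cos φ₂ sin φ₁ + sin φ₂ cos φ₁ cos Δλ) = 194.31°
Δθ = θ₂ − θ₁ = -91.2°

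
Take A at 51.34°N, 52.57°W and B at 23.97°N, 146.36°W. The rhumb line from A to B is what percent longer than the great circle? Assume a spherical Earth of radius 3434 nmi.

5.3%

Great circle: σ = 1.2875 rad → d_gc = Rσ = 4421.3 nmi
Rhumb: Δφ = -0.4777, Δλ = -1.6369, Δψ = -0.6165, q = Δφ/Δψ = 0.7749 → d_rh = R√(Δφ²+q²Δλ²) = 4654.5 nmi
Excess = (4654.5 − 4421.3) / 4421.3 = 233.2 / 4421.3 = 5.27% ≈ 5.3%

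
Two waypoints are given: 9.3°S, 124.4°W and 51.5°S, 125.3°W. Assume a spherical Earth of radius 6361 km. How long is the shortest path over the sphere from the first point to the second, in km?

Haversine: a = sin²(Δφ/2)+cos φ₁ cos φ₂ sin²(Δλ/2) = 0.12964;  σ = 2·atan2(√a,√(1−a))
σ = 42.206° → d = Rσ = 6361·0.73664 = 4686 km

4686 km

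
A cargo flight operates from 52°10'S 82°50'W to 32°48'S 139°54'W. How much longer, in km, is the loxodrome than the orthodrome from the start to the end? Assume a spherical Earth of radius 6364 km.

102 km

Great circle: cos σ = sin φ₁ sin φ₂ + cos φ₁ cos φ₂ cos Δλ,  σ = 0.7839 rad → d_gc = 4989.0 km
Rhumb line: Δψ = +0.4643, q = Δφ/Δψ = 0.7280, d_rh = R√(Δφ²+q²Δλ²) = 5091.0 km
Excess = 5091.0 − 4989.0 = 102.0 ≈ 102 km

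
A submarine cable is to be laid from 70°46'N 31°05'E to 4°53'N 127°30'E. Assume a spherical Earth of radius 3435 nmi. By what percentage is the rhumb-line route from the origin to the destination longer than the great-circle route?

Great circle: σ = 1.5271 rad → d_gc = Rσ = 5245.5 nmi
Rhumb: Δφ = -1.1499, Δλ = +1.6828, Δψ = -1.6899, q = Δφ/Δψ = 0.6804 → d_rh = R√(Δφ²+q²Δλ²) = 5574.1 nmi
Excess = (5574.1 − 5245.5) / 5245.5 = 328.6 / 5245.5 = 6.26% ≈ 6.3%

6.3%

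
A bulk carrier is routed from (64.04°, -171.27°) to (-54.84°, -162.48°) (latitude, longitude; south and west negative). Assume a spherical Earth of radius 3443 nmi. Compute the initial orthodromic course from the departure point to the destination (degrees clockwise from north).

174.2°

θ = atan2( sin Δλ·cos φ₂ ,  cos φ₁ sin φ₂ − sin φ₁ cos φ₂ cos Δλ )
  = atan2(+0.0880, -0.8696) = 174.22°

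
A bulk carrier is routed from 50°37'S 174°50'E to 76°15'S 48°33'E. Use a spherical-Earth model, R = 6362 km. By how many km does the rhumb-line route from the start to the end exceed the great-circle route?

1036 km

Great circle: cos σ = sin φ₁ sin φ₂ + cos φ₁ cos φ₂ cos Δλ,  σ = 0.8480 rad → d_gc = 5394.7 km
Rhumb line: Δψ = -1.0880, q = Δφ/Δψ = 0.4112, d_rh = R√(Δφ²+q²Δλ²) = 6430.3 km
Excess = 6430.3 − 5394.7 = 1035.6 ≈ 1036 km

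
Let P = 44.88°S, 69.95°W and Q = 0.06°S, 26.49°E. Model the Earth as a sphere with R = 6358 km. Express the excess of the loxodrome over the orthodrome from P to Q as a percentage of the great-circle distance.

Great circle: σ = 1.6496 rad → d_gc = Rσ = 10488.3 km
Rhumb: Δφ = +0.7823, Δλ = +1.6832, Δψ = +0.8774, q = Δφ/Δψ = 0.8916 → d_rh = R√(Δφ²+q²Δλ²) = 10760.1 km
Excess = (10760.1 − 10488.3) / 10488.3 = 271.8 / 10488.3 = 2.59% ≈ 2.6%

2.6%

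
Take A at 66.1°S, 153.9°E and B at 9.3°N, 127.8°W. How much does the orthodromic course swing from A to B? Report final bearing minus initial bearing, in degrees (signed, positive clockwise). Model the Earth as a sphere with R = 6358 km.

Initial bearing θ₁ = atan2(sin Δλ cos φ₂, cos φ₁ sin φ₂ − sin φ₁ cos φ₂ cos Δλ) = 75.58°
Final bearing θ₂ = (initial bearing from the destination back to the start) + 180° = 23.43°
Δθ = θ₂ − θ₁ = -52.2°

-52.2°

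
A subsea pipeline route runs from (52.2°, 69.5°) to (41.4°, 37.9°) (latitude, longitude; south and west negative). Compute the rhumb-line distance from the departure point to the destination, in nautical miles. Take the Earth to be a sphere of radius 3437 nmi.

1445 nmi

Δψ = ln[tan(π/4+φ₂/2)/tan(π/4+φ₁/2)] = -0.2767;  Δφ = -0.1885 rad,  Δλ = -0.5515 rad
q = Δφ/Δψ = 0.6812
d = R·√(Δφ² + q²Δλ²) = 3437·0.42034 = 1445 nmi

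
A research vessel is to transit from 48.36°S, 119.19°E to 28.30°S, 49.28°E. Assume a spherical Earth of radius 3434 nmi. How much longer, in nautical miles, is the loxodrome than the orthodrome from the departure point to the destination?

Great circle: cos σ = sin φ₁ sin φ₂ + cos φ₁ cos φ₂ cos Δλ,  σ = 0.9821 rad → d_gc = 3372.6 nmi
Rhumb line: Δψ = +0.4516, q = Δφ/Δψ = 0.7753, d_rh = R√(Δφ²+q²Δλ²) = 3464.0 nmi
Excess = 3464.0 − 3372.6 = 91.4 ≈ 91 nmi

91 nmi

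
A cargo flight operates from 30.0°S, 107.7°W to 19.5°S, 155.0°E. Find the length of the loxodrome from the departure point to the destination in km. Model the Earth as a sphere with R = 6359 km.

Δψ = ln[tan(π/4+φ₂/2)/tan(π/4+φ₁/2)] = +0.2022;  Δφ = +0.1833 rad,  Δλ = -1.6982 rad
q = Δφ/Δψ = 0.9063
d = R·√(Δφ² + q²Δλ²) = 6359·1.55001 = 9856 km

9856 km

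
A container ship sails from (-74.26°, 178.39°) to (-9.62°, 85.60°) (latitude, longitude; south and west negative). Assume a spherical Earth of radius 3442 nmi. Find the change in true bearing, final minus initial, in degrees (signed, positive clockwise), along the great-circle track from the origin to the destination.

+79.4°

Initial bearing θ₁ = atan2(sin Δλ cos φ₂, cos φ₁ sin φ₂ − sin φ₁ cos φ₂ cos Δλ) = 264.69°
Final bearing θ₂ = (initial bearing from the destination back to the start) + 180° = 344.10°
Δθ = θ₂ − θ₁ = +79.4°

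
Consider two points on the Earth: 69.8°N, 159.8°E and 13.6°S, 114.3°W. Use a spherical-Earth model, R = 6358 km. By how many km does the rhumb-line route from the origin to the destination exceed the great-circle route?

395 km

Great circle: cos σ = sin φ₁ sin φ₂ + cos φ₁ cos φ₂ cos Δλ,  σ = 1.7688 rad → d_gc = 11245.8 km
Rhumb line: Δψ = -1.9649, q = Δφ/Δψ = 0.7408, d_rh = R√(Δφ²+q²Δλ²) = 11641.1 km
Excess = 11641.1 − 11245.8 = 395.3 ≈ 395 km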